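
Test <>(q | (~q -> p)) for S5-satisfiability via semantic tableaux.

1. <>(q | (~q -> p)), w0
2. q | (~q -> p), w1
3. ~q -> p, w1
4. p, w1
Accessibility: w0Rw0, w0Rw1, w1Rw0, w1Rw1

Satisfiable (open branch found)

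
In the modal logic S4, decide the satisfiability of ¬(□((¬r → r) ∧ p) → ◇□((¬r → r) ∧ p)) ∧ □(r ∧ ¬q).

Unsatisfiable (every branch closes)

1. ¬(□((¬r → r) ∧ p) → ◇□((¬r → r) ∧ p)) ∧ □(r ∧ ¬q), 0
2. ¬(□((¬r → r) ∧ p) → ◇□((¬r → r) ∧ p)), 0
3. □(r ∧ ¬q), 0
4. □((¬r → r) ∧ p), 0
5. ¬◇□((¬r → r) ∧ p), 0
6. r ∧ ¬q, 0
7. r, 0
8. ¬q, 0
9. (¬r → r) ∧ p, 0
10. ¬r → r, 0
11. p, 0
12. ¬□((¬r → r) ∧ p), 0
13. ¬((¬r → r) ∧ p), 1
14. r ∧ ¬q, 1
15. r, 1
16. ¬q, 1
17. (¬r → r) ∧ p, 1
18. ¬r → r, 1
19. p, 1
20. ¬□((¬r → r) ∧ p), 1
21. ¬(¬r → r), 1
22. ¬r, 1
Accessibility: 0R0, 0R1, 1R1
Branch closes: r and ¬r both at 1.
(One branch shown.) All branches close.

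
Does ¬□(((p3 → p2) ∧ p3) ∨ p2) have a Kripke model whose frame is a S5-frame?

1. ¬□(((p3 → p2) ∧ p3) ∨ p2), w0
2. ¬(((p3 → p2) ∧ p3) ∨ p2), w1   [¬□-rule on 1: fresh world w1, w0Rw1]
3. ¬((p3 → p2) ∧ p3), w1   [¬∨-rule on 2]
4. ¬p2, w1   [¬∨-rule on 2]
5. ¬p3, w1   [¬∧-rule on 3 (branches; this branch)]
Accessibility: w0Rw0, w0Rw1, w1Rw0, w1Rw1

Yes, satisfiable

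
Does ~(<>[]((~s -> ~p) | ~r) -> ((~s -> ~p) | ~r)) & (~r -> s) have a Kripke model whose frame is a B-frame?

Unsatisfiable (every branch closes)

1. ~(<>[]((~s -> ~p) | ~r) -> ((~s -> ~p) | ~r)) & (~r -> s), 0
2. ~(<>[]((~s -> ~p) | ~r) -> ((~s -> ~p) | ~r)), 0
3. ~r -> s, 0
4. <>[]((~s -> ~p) | ~r), 0
5. ~((~s -> ~p) | ~r), 0
6. ~(~s -> ~p), 0
7. r, 0
8. ~s, 0
9. p, 0
10. []((~s -> ~p) | ~r), 1
11. (~s -> ~p) | ~r, 0
12. (~s -> ~p) | ~r, 1
13. ~s -> ~p, 0
14. ~r, 1
15. ~p, 0
Accessibility: 0R0, 0R1, 1R0, 1R1
Branch closes: p and ~p both at 0.
(One branch shown.) All branches close.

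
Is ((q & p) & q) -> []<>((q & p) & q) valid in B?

Yes, valid

Tableau for the negation ~(((q & p) & q) -> []<>((q & p) & q)):
1. ~(((q & p) & q) -> []<>((q & p) & q)), u
2. (q & p) & q, u
3. ~[]<>((q & p) & q), u
4. q & p, u
5. q, u
6. p, u
7. ~<>((q & p) & q), v
8. ~((q & p) & q), u
9. ~((q & p) & q), v
10. ~(q & p), u
11. ~q, v
12. ~p, u
Accessibility: uRu, uRv, vRu, vRv
Branch closes: p and ~p both at u.
Every branch of the negation's tableau closes; the branch above is one of them.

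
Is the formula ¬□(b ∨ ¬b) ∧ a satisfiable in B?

1. ¬□(b ∨ ¬b) ∧ a, 0
2. ¬□(b ∨ ¬b), 0
3. a, 0
4. ¬(b ∨ ¬b), 1
5. ¬b, 1
6. b, 1
Accessibility: 0R0, 0R1, 1R0, 1R1
Branch closes: b and ¬b both at 1.
(One branch shown.) All branches close.

Unsatisfiable (every branch closes)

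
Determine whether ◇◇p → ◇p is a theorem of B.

Invalid (countermodel exists)

Tableau for the negation ¬(◇◇p → ◇p):
1. ¬(◇◇p → ◇p), 0
2. ◇◇p, 0
3. ¬◇p, 0
4. ¬p, 0
5. ◇p, 1
6. ¬p, 1
7. p, 2
Accessibility: 0R0, 0R1, 1R0, 1R1, 1R2, 2R1, 2R2
The negation has an open branch (countermodel exists).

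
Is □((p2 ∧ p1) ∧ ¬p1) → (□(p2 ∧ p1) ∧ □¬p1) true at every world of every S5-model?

Yes, valid

Tableau for the negation ¬(□((p2 ∧ p1) ∧ ¬p1) → (□(p2 ∧ p1) ∧ □¬p1)):
1. ¬(□((p2 ∧ p1) ∧ ¬p1) → (□(p2 ∧ p1) ∧ □¬p1)), u
2. □((p2 ∧ p1) ∧ ¬p1), u   [¬→-rule on 1]
3. ¬(□(p2 ∧ p1) ∧ □¬p1), u   [¬→-rule on 1]
4. (p2 ∧ p1) ∧ ¬p1, u   [□-rule on 2 via uRu]
5. p2 ∧ p1, u   [∧-rule on 4]
6. ¬p1, u   [∧-rule on 4]
7. p2, u   [∧-rule on 5]
8. p1, u   [∧-rule on 5]
Accessibility: uRu
Branch closes: p1 and ¬p1 both at u.
Every branch of the negation's tableau closes; the branch above is one of them.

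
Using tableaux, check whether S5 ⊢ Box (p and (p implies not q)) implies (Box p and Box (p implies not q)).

Valid in S5

Tableau for the negation not (Box (p and (p implies not q)) implies (Box p and Box (p implies not q))):
1. not (Box (p and (p implies not q)) implies (Box p and Box (p implies not q))), 0
2. Box (p and (p implies not q)), 0
3. not (Box p and Box (p implies not q)), 0
4. p and (p implies not q), 0
5. p, 0
6. p implies not q, 0
7. not Box (p implies not q), 0
8. not q, 0
9. not (p implies not q), 1
10. p, 1
11. q, 1
12. p and (p implies not q), 1
13. p implies not q, 1
14. not q, 1
Accessibility: 0R0, 0R1, 1R0, 1R1
Branch closes: q and not q both at 1.
All branches of the negation close; one closing branch shown above.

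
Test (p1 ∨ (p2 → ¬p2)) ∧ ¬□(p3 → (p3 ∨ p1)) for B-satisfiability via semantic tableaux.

1. (p1 ∨ (p2 → ¬p2)) ∧ ¬□(p3 → (p3 ∨ p1)), 0
2. p1 ∨ (p2 → ¬p2), 0   [∧-rule on 1]
3. ¬□(p3 → (p3 ∨ p1)), 0   [∧-rule on 1]
4. p2 → ¬p2, 0   [∨-rule on 2 (branches; this branch)]
5. ¬p2, 0   [→-rule on 4 (branches; this branch)]
6. ¬(p3 → (p3 ∨ p1)), 1   [¬□-rule on 3: fresh world 1, 0R1]
7. p3, 1   [¬→-rule on 6]
8. ¬(p3 ∨ p1), 1   [¬→-rule on 6]
9. ¬p3, 1   [¬∨-rule on 8]
10. ¬p1, 1   [¬∨-rule on 8]
Accessibility: 0R0, 0R1, 1R0, 1R1
Branch closes: p3 and ¬p3 both at 1.
All branches of the tableau close; one closing branch shown above.

Unsatisfiable (every branch closes)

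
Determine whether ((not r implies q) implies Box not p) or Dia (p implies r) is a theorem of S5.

Tableau for the negation not (((not r implies q) implies Box not p) or Dia (p implies r)):
1. not (((not r implies q) implies Box not p) or Dia (p implies r)), w0
2. not ((not r implies q) implies Box not p), w0
3. not Dia (p implies r), w0
4. not r implies q, w0
5. not Box not p, w0
6. not (p implies r), w0
7. p, w0
8. not r, w0
9. q, w0
10. p, w1
11. not (p implies r), w1
12. not r, w1
Accessibility: w0Rw0, w0Rw1, w1Rw0, w1Rw1
The negation has an open branch (countermodel exists).

Not valid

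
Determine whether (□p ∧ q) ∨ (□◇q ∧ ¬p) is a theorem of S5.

No, not valid

Tableau for the negation ¬((□p ∧ q) ∨ (□◇q ∧ ¬p)):
1. ¬((□p ∧ q) ∨ (□◇q ∧ ¬p)), u
2. ¬(□p ∧ q), u   [¬∨-rule on 1]
3. ¬(□◇q ∧ ¬p), u   [¬∨-rule on 1]
4. ¬q, u   [¬∧-rule on 2 (branches; this branch)]
5. p, u   [¬∧-rule on 3 (branches; this branch)]
Accessibility: uRu
The negation has an open branch (countermodel exists).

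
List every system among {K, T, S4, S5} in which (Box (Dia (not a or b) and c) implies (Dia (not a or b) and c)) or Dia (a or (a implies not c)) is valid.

T-tableau for the negation not ((Box (Dia (not a or b) and c) implies (Dia (not a or b) and c)) or Dia (a or (a implies not c))):
1. not ((Box (Dia (not a or b) and c) implies (Dia (not a or b) and c)) or Dia (a or (a implies not c))), u
2. not (Box (Dia (not a or b) and c) implies (Dia (not a or b) and c)), u
3. not Dia (a or (a implies not c)), u
4. Box (Dia (not a or b) and c), u
5. not (Dia (not a or b) and c), u
6. not (a or (a implies not c)), u
7. not a, u
8. not (a implies not c), u
9. a, u
10. c, u
Accessibility: uRu
Branch closes: a and not a both at u.
Every branch closes (one shown): valid in T, hence also in S4, S5 (every theorem of T is a theorem of S4 and S5).
K-tableau for the negation not ((Box (Dia (not a or b) and c) implies (Dia (not a or b) and c)) or Dia (a or (a implies not c))):
1. not ((Box (Dia (not a or b) and c) implies (Dia (not a or b) and c)) or Dia (a or (a implies not c))), u
2. not (Box (Dia (not a or b) and c) implies (Dia (not a or b) and c)), u
3. not Dia (a or (a implies not c)), u
4. Box (Dia (not a or b) and c), u
5. not (Dia (not a or b) and c), u
6. not c, u
Complete open branch: countermodel on a K-frame, so not valid in K.

T, S4, S5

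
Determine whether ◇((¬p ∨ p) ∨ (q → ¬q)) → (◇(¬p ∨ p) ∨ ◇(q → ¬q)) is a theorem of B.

Tableau for the negation ¬(◇((¬p ∨ p) ∨ (q → ¬q)) → (◇(¬p ∨ p) ∨ ◇(q → ¬q))):
1. ¬(◇((¬p ∨ p) ∨ (q → ¬q)) → (◇(¬p ∨ p) ∨ ◇(q → ¬q))), w0
2. ◇((¬p ∨ p) ∨ (q → ¬q)), w0
3. ¬(◇(¬p ∨ p) ∨ ◇(q → ¬q)), w0
4. ¬◇(¬p ∨ p), w0
5. ¬◇(q → ¬q), w0
6. ¬(¬p ∨ p), w0
7. p, w0
8. ¬p, w0
Accessibility: w0Rw0
Branch closes: p and ¬p both at w0.
All branches of the negation close; one closing branch shown above.

Valid in B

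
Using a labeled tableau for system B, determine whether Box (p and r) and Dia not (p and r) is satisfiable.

Unsatisfiable (every branch closes)

1. Box (p and r) and Dia not (p and r), w0
2. Box (p and r), w0
3. Dia not (p and r), w0
4. p and r, w0
5. p, w0
6. r, w0
7. not (p and r), w1
8. p and r, w1
9. p, w1
10. r, w1
11. not r, w1
Accessibility: w0Rw0, w0Rw1, w1Rw0, w1Rw1
Branch closes: r and not r both at w1.
Every branch closes; the branch above is one of them.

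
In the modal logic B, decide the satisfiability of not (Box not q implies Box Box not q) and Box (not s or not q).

1. not (Box not q implies Box Box not q) and Box (not s or not q), 0
2. not (Box not q implies Box Box not q), 0   [and-rule on 1]
3. Box (not s or not q), 0   [and-rule on 1]
4. Box not q, 0   [neg-implies-rule on 2]
5. not Box Box not q, 0   [neg-implies-rule on 2]
6. not s or not q, 0   [Box-rule on 3 via 0R0]
7. not q, 0   [Box-rule on 4 via 0R0]
8. not Box not q, 1   [neg-Box-rule on 5: fresh world 1, 0R1]
9. not s or not q, 1   [Box-rule on 3 via 0R1]
10. not q, 1   [Box-rule on 4 via 0R1]
11. q, 2   [neg-Box-rule on 8: fresh world 2, 1R2]
Accessibility: 0R0, 0R1, 1R0, 1R1, 1R2, 2R1, 2R2

Yes, satisfiable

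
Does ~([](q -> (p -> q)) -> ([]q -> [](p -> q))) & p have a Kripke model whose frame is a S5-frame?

Unsatisfiable

1. ~([](q -> (p -> q)) -> ([]q -> [](p -> q))) & p, 0
2. ~([](q -> (p -> q)) -> ([]q -> [](p -> q))), 0
3. p, 0
4. [](q -> (p -> q)), 0
5. ~([]q -> [](p -> q)), 0
6. []q, 0
7. ~[](p -> q), 0
8. q -> (p -> q), 0
9. q, 0
10. p -> q, 0
11. ~(p -> q), 1
12. p, 1
13. ~q, 1
14. q -> (p -> q), 1
15. q, 1
Accessibility: 0R0, 0R1, 1R0, 1R1
Branch closes: q and ~q both at 1.
(One branch shown.) All branches close.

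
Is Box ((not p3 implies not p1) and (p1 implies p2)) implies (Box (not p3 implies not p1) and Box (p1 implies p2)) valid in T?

Valid in T

Tableau for the negation not (Box ((not p3 implies not p1) and (p1 implies p2)) implies (Box (not p3 implies not p1) and Box (p1 implies p2))):
1. not (Box ((not p3 implies not p1) and (p1 implies p2)) implies (Box (not p3 implies not p1) and Box (p1 implies p2))), u
2. Box ((not p3 implies not p1) and (p1 implies p2)), u   [neg-implies-rule on 1]
3. not (Box (not p3 implies not p1) and Box (p1 implies p2)), u   [neg-implies-rule on 1]
4. (not p3 implies not p1) and (p1 implies p2), u   [Box-rule on 2 via uRu]
5. not p3 implies not p1, u   [and-rule on 4]
6. p1 implies p2, u   [and-rule on 4]
7. not Box (p1 implies p2), u   [neg-and-rule on 3 (branches; this branch)]
8. not p1, u   [implies-rule on 5 (branches; this branch)]
9. p2, u   [implies-rule on 6 (branches; this branch)]
10. not (p1 implies p2), v   [neg-Box-rule on 7: fresh world v, uRv]
11. p1, v   [neg-implies-rule on 10]
12. not p2, v   [neg-implies-rule on 10]
13. (not p3 implies not p1) and (p1 implies p2), v   [Box-rule on 2 via uRv]
14. not p3 implies not p1, v   [and-rule on 13]
15. p1 implies p2, v   [and-rule on 13]
16. p3, v   [implies-rule on 14 (branches; this branch)]
17. p2, v   [implies-rule on 15 (branches; this branch)]
Accessibility: uRu, uRv, vRv
Branch closes: p2 and not p2 both at v.
Every branch of the negation's tableau closes; the branch above is one of them.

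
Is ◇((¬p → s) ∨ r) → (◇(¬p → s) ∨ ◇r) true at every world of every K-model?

Valid

Tableau for the negation ¬(◇((¬p → s) ∨ r) → (◇(¬p → s) ∨ ◇r)):
1. ¬(◇((¬p → s) ∨ r) → (◇(¬p → s) ∨ ◇r)), u
2. ◇((¬p → s) ∨ r), u   [¬→-rule on 1]
3. ¬(◇(¬p → s) ∨ ◇r), u   [¬→-rule on 1]
4. ¬◇(¬p → s), u   [¬∨-rule on 3]
5. ¬◇r, u   [¬∨-rule on 3]
6. (¬p → s) ∨ r, v   [◇-rule on 2: fresh world v, uRv]
7. ¬(¬p → s), v   [¬◇-rule on 4 via uRv]
8. ¬p, v   [¬→-rule on 7]
9. ¬s, v   [¬→-rule on 7]
10. ¬r, v   [¬◇-rule on 5 via uRv]
11. ¬p → s, v   [∨-rule on 6 (branches; this branch)]
12. s, v   [→-rule on 11 (branches; this branch)]
Accessibility: uRv
Branch closes: s and ¬s both at v.
All branches of the negation close; one closing branch shown above.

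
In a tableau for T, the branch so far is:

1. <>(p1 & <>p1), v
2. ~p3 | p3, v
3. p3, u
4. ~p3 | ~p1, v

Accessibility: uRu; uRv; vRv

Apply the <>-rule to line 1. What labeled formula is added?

a fresh world w with vRw, and p1 & <>p1 at w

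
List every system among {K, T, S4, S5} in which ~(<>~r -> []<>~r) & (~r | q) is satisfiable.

K, T, S4

S5-tableau for the formula:
1. ~(<>~r -> []<>~r) & (~r | q), 0
2. ~(<>~r -> []<>~r), 0
3. ~r | q, 0
4. <>~r, 0
5. ~[]<>~r, 0
6. q, 0
7. ~r, 1
8. ~<>~r, 2
9. r, 0
10. r, 1
Accessibility: 0R0, 0R1, 0R2, 1R0, 1R1, 1R2, 2R0, 2R1, 2R2
Branch closes: r and ~r both at 1.
Every branch closes (one shown): unsatisfiable in S5.
S4-tableau for the formula:
1. ~(<>~r -> []<>~r) & (~r | q), 0
2. ~(<>~r -> []<>~r), 0
3. ~r | q, 0
4. <>~r, 0
5. ~[]<>~r, 0
6. q, 0
7. ~r, 1
8. ~<>~r, 2
9. r, 2
Accessibility: 0R0, 0R1, 0R2, 1R1, 2R2
Complete open branch: satisfiable in S4, hence also in K, T (this S4-model is also a K-model and a T-model).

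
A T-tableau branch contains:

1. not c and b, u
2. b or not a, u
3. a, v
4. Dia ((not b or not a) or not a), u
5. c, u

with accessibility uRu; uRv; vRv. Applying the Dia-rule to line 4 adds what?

a fresh world w with uRw, and (not b or not a) or not a at w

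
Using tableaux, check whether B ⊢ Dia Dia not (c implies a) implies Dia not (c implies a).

Tableau for the negation not (Dia Dia not (c implies a) implies Dia not (c implies a)):
1. not (Dia Dia not (c implies a) implies Dia not (c implies a)), u
2. Dia Dia not (c implies a), u
3. not Dia not (c implies a), u
4. c implies a, u
5. a, u
6. Dia not (c implies a), v
7. c implies a, v
8. a, v
9. not (c implies a), w
10. c, w
11. not a, w
Accessibility: uRu, uRv, vRu, vRv, vRw, wRv, wRw
The negation has an open branch (countermodel exists).

Invalid (countermodel exists)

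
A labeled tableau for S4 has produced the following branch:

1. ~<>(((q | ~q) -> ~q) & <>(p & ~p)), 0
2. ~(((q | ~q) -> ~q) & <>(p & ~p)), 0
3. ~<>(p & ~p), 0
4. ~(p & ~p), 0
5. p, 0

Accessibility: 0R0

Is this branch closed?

No, open

There is no literal clash: for every atom and world, at most one sign appears.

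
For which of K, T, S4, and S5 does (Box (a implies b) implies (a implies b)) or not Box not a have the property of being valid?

K-tableau for the negation not ((Box (a implies b) implies (a implies b)) or not Box not a):
1. not ((Box (a implies b) implies (a implies b)) or not Box not a), w0
2. not (Box (a implies b) implies (a implies b)), w0
3. Box not a, w0
4. Box (a implies b), w0
5. not (a implies b), w0
6. a, w0
7. not b, w0
Complete open branch: countermodel on a K-frame, so not valid in K.
T-tableau for the negation not ((Box (a implies b) implies (a implies b)) or not Box not a):
1. not ((Box (a implies b) implies (a implies b)) or not Box not a), w0
2. not (Box (a implies b) implies (a implies b)), w0
3. Box not a, w0
4. Box (a implies b), w0
5. not (a implies b), w0
6. a, w0
7. not b, w0
8. not a, w0
Accessibility: w0Rw0
Branch closes: a and not a both at w0.
Every branch closes (one shown): valid in T, hence also in S4, S5 (every theorem of T is a theorem of S4 and S5).

T, S4, S5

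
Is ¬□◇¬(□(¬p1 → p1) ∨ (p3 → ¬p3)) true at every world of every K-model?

No, not valid

Tableau for the negation □◇¬(□(¬p1 → p1) ∨ (p3 → ¬p3)):
1. □◇¬(□(¬p1 → p1) ∨ (p3 → ¬p3)), 0
The negation has an open branch (countermodel exists).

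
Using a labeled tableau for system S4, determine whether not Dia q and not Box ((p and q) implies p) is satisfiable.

1. not Dia q and not Box ((p and q) implies p), u
2. not Dia q, u
3. not Box ((p and q) implies p), u
4. not q, u
5. not ((p and q) implies p), v
6. p and q, v
7. not p, v
8. p, v
9. q, v
Accessibility: uRu, uRv, vRv
Branch closes: p and not p both at v.
(One branch shown.) All branches close.

Unsatisfiable (every branch closes)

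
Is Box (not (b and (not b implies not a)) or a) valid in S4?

Tableau for the negation not Box (not (b and (not b implies not a)) or a):
1. not Box (not (b and (not b implies not a)) or a), 0
2. not (not (b and (not b implies not a)) or a), 1
3. b and (not b implies not a), 1
4. not a, 1
5. b, 1
6. not b implies not a, 1
Accessibility: 0R0, 0R1, 1R1
The negation has an open branch (countermodel exists).

Invalid (countermodel exists)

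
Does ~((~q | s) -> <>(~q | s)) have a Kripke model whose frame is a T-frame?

1. ~((~q | s) -> <>(~q | s)), w0
2. ~q | s, w0
3. ~<>(~q | s), w0
4. ~(~q | s), w0
5. q, w0
6. ~s, w0
7. s, w0
Accessibility: w0Rw0
Branch closes: s and ~s both at w0.
All branches of the tableau close; one closing branch shown above.

Unsatisfiable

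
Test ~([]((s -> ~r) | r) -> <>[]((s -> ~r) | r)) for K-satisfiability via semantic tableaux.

1. ~([]((s -> ~r) | r) -> <>[]((s -> ~r) | r)), 0
2. []((s -> ~r) | r), 0   [~->-rule on 1]
3. ~<>[]((s -> ~r) | r), 0   [~->-rule on 1]

Satisfiable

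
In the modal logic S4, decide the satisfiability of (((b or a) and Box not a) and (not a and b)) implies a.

Satisfiable (open branch found)

1. (((b or a) and Box not a) and (not a and b)) implies a, 0
2. a, 0
Accessibility: 0R0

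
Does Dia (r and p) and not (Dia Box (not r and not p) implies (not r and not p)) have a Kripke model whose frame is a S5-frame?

No, unsatisfiable

1. Dia (r and p) and not (Dia Box (not r and not p) implies (not r and not p)), w0
2. Dia (r and p), w0   [and-rule on 1]
3. not (Dia Box (not r and not p) implies (not r and not p)), w0   [and-rule on 1]
4. Dia Box (not r and not p), w0   [neg-implies-rule on 3]
5. not (not r and not p), w0   [neg-implies-rule on 3]
6. p, w0   [neg-and-rule on 5 (branches; this branch)]
7. r and p, w1   [Dia-rule on 2: fresh world w1, w0Rw1]
8. r, w1   [and-rule on 7]
9. p, w1   [and-rule on 7]
10. Box (not r and not p), w2   [Dia-rule on 4: fresh world w2, w0Rw2]
11. not r and not p, w0   [Box-rule on 10 via w2Rw0]
12. not r, w0   [and-rule on 11]
13. not p, w0   [and-rule on 11]
Accessibility: w0Rw0, w0Rw1, w0Rw2, w1Rw0, w1Rw1, w1Rw2, w2Rw0, w2Rw1, w2Rw2
Branch closes: p and not p both at w0.
All branches of the tableau close; one closing branch shown above.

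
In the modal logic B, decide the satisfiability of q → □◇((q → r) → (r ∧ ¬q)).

1. q → □◇((q → r) → (r ∧ ¬q)), 0
2. □◇((q → r) → (r ∧ ¬q)), 0
3. ◇((q → r) → (r ∧ ¬q)), 0
4. (q → r) → (r ∧ ¬q), 1
5. ◇((q → r) → (r ∧ ¬q)), 1
6. r ∧ ¬q, 1
7. r, 1
8. ¬q, 1
9. (q → r) → (r ∧ ¬q), 2
10. r ∧ ¬q, 2
11. r, 2
12. ¬q, 2
Accessibility: 0R0, 0R1, 1R0, 1R1, 1R2, 2R1, 2R2

Satisfiable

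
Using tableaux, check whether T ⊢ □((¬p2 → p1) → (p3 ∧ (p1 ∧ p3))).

No, not valid

Tableau for the negation ¬□((¬p2 → p1) → (p3 ∧ (p1 ∧ p3))):
1. ¬□((¬p2 → p1) → (p3 ∧ (p1 ∧ p3))), 0
2. ¬((¬p2 → p1) → (p3 ∧ (p1 ∧ p3))), 1
3. ¬p2 → p1, 1
4. ¬(p3 ∧ (p1 ∧ p3)), 1
5. p1, 1
6. ¬(p1 ∧ p3), 1
7. ¬p3, 1
Accessibility: 0R0, 0R1, 1R1
The negation has an open branch (countermodel exists).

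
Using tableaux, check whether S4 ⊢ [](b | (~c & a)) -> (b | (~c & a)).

Tableau for the negation ~([](b | (~c & a)) -> (b | (~c & a))):
1. ~([](b | (~c & a)) -> (b | (~c & a))), u
2. [](b | (~c & a)), u
3. ~(b | (~c & a)), u
4. ~b, u
5. ~(~c & a), u
6. b | (~c & a), u
7. ~a, u
8. ~c & a, u
9. ~c, u
10. a, u
Accessibility: uRu
Branch closes: a and ~a both at u.
Every branch of the negation's tableau closes; the branch above is one of them.

Valid in S4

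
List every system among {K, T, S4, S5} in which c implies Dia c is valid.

T, S4, S5

T-tableau for the negation not (c implies Dia c):
1. not (c implies Dia c), w0
2. c, w0   [neg-implies-rule on 1]
3. not Dia c, w0   [neg-implies-rule on 1]
4. not c, w0   [neg-Dia-rule on 3 via w0Rw0]
Accessibility: w0Rw0
Branch closes: c and not c both at w0.
Every branch closes (one shown): valid in T, hence also in S4, S5 (every theorem of T is a theorem of S4 and S5).
K-tableau for the negation not (c implies Dia c):
1. not (c implies Dia c), w0
2. c, w0   [neg-implies-rule on 1]
3. not Dia c, w0   [neg-implies-rule on 1]
Complete open branch: countermodel on a K-frame, so not valid in K.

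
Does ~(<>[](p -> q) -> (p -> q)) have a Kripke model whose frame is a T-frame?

Yes, satisfiable

1. ~(<>[](p -> q) -> (p -> q)), u
2. <>[](p -> q), u
3. ~(p -> q), u
4. p, u
5. ~q, u
6. [](p -> q), v
7. p -> q, v
8. q, v
Accessibility: uRu, uRv, vRv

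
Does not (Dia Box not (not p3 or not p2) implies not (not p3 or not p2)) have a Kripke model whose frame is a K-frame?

1. not (Dia Box not (not p3 or not p2) implies not (not p3 or not p2)), 0
2. Dia Box not (not p3 or not p2), 0
3. not p3 or not p2, 0
4. not p2, 0
5. Box not (not p3 or not p2), 1
Accessibility: 0R1

Yes, satisfiable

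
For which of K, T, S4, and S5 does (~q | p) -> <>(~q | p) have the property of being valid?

T-tableau for the negation ~((~q | p) -> <>(~q | p)):
1. ~((~q | p) -> <>(~q | p)), u
2. ~q | p, u   [~->-rule on 1]
3. ~<>(~q | p), u   [~->-rule on 1]
4. ~(~q | p), u   [~<>-rule on 3 via uRu]
5. q, u   [~|-rule on 4]
6. ~p, u   [~|-rule on 4]
7. p, u   [|-rule on 2 (branches; this branch)]
Accessibility: uRu
Branch closes: p and ~p both at u.
Every branch closes (one shown): valid in T, hence also in S4, S5 (every theorem of T is a theorem of S4 and S5).
K-tableau for the negation ~((~q | p) -> <>(~q | p)):
1. ~((~q | p) -> <>(~q | p)), u
2. ~q | p, u   [~->-rule on 1]
3. ~<>(~q | p), u   [~->-rule on 1]
4. p, u   [|-rule on 2 (branches; this branch)]
Complete open branch: countermodel on a K-frame, so not valid in K.

T, S4, S5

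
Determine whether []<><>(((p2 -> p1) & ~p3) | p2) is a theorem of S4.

Invalid (countermodel exists)

Tableau for the negation ~[]<><>(((p2 -> p1) & ~p3) | p2):
1. ~[]<><>(((p2 -> p1) & ~p3) | p2), u
2. ~<><>(((p2 -> p1) & ~p3) | p2), v
3. ~<>(((p2 -> p1) & ~p3) | p2), v
4. ~(((p2 -> p1) & ~p3) | p2), v
5. ~((p2 -> p1) & ~p3), v
6. ~p2, v
7. p3, v
Accessibility: uRu, uRv, vRv
The negation has an open branch (countermodel exists).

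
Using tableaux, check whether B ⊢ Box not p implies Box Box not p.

No, not valid

Tableau for the negation not (Box not p implies Box Box not p):
1. not (Box not p implies Box Box not p), 0
2. Box not p, 0
3. not Box Box not p, 0
4. not p, 0
5. not Box not p, 1
6. not p, 1
7. p, 2
Accessibility: 0R0, 0R1, 1R0, 1R1, 1R2, 2R1, 2R2
The negation has an open branch (countermodel exists).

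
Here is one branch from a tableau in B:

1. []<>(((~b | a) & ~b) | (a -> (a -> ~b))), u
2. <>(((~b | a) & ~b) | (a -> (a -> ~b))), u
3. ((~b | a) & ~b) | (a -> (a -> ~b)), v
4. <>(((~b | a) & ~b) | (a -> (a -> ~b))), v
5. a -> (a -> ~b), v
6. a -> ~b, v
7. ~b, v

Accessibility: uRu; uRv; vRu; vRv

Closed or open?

No, open

No atom appears with both signs at the same world.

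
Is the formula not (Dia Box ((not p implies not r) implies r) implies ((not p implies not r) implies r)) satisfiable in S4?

1. not (Dia Box ((not p implies not r) implies r) implies ((not p implies not r) implies r)), w0
2. Dia Box ((not p implies not r) implies r), w0
3. not ((not p implies not r) implies r), w0
4. not p implies not r, w0
5. not r, w0
6. Box ((not p implies not r) implies r), w1
7. (not p implies not r) implies r, w1
8. r, w1
Accessibility: w0Rw0, w0Rw1, w1Rw1

Satisfiable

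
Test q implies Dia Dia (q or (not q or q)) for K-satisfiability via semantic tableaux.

Yes, satisfiable

1. q implies Dia Dia (q or (not q or q)), 0
2. Dia Dia (q or (not q or q)), 0
3. Dia (q or (not q or q)), 1
4. q or (not q or q), 2
5. not q or q, 2
6. q, 2
Accessibility: 0R1, 1R2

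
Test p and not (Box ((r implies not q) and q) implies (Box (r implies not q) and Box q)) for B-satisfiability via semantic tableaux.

Unsatisfiable (every branch closes)

1. p and not (Box ((r implies not q) and q) implies (Box (r implies not q) and Box q)), 0
2. p, 0
3. not (Box ((r implies not q) and q) implies (Box (r implies not q) and Box q)), 0
4. Box ((r implies not q) and q), 0
5. not (Box (r implies not q) and Box q), 0
6. (r implies not q) and q, 0
7. r implies not q, 0
8. q, 0
9. not Box (r implies not q), 0
10. not r, 0
11. not (r implies not q), 1
12. r, 1
13. q, 1
14. (r implies not q) and q, 1
15. r implies not q, 1
16. not q, 1
Accessibility: 0R0, 0R1, 1R0, 1R1
Branch closes: q and not q both at 1.
Every branch closes; the branch above is one of them.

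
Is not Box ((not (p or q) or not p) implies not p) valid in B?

Invalid (countermodel exists)

Tableau for the negation Box ((not (p or q) or not p) implies not p):
1. Box ((not (p or q) or not p) implies not p), u
2. (not (p or q) or not p) implies not p, u   [Box-rule on 1 via uRu]
3. not p, u   [implies-rule on 2 (branches; this branch)]
Accessibility: uRu
The negation has an open branch (countermodel exists).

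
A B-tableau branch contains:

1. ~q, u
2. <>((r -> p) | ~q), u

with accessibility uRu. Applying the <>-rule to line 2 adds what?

a fresh world v with uRv, and (r -> p) | ~q at v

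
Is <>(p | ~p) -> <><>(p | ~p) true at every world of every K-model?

Tableau for the negation ~(<>(p | ~p) -> <><>(p | ~p)):
1. ~(<>(p | ~p) -> <><>(p | ~p)), w0
2. <>(p | ~p), w0
3. ~<><>(p | ~p), w0
4. p | ~p, w1
5. ~<>(p | ~p), w1
6. ~p, w1
Accessibility: w0Rw1
The negation has an open branch (countermodel exists).

No, not valid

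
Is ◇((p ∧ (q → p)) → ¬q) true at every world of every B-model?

Tableau for the negation ¬◇((p ∧ (q → p)) → ¬q):
1. ¬◇((p ∧ (q → p)) → ¬q), 0
2. ¬((p ∧ (q → p)) → ¬q), 0
3. p ∧ (q → p), 0
4. q, 0
5. p, 0
6. q → p, 0
Accessibility: 0R0
The negation has an open branch (countermodel exists).

Not valid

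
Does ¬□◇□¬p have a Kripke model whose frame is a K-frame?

1. ¬□◇□¬p, w0
2. ¬◇□¬p, w1   [¬□-rule on 1: fresh world w1, w0Rw1]
Accessibility: w0Rw1

Satisfiable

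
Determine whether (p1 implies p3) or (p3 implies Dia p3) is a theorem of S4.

Valid in S4

Tableau for the negation not ((p1 implies p3) or (p3 implies Dia p3)):
1. not ((p1 implies p3) or (p3 implies Dia p3)), w0
2. not (p1 implies p3), w0   [neg-or-rule on 1]
3. not (p3 implies Dia p3), w0   [neg-or-rule on 1]
4. p1, w0   [neg-implies-rule on 2]
5. not p3, w0   [neg-implies-rule on 2]
6. p3, w0   [neg-implies-rule on 3]
7. not Dia p3, w0   [neg-implies-rule on 3]
Accessibility: w0Rw0
Branch closes: p3 and not p3 both at w0.
Every branch of the negation's tableau closes; the branch above is one of them.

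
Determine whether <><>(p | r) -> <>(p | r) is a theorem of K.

Tableau for the negation ~(<><>(p | r) -> <>(p | r)):
1. ~(<><>(p | r) -> <>(p | r)), u
2. <><>(p | r), u
3. ~<>(p | r), u
4. <>(p | r), v
5. ~(p | r), v
6. ~p, v
7. ~r, v
8. p | r, w
9. r, w
Accessibility: uRv, vRw
The negation has an open branch (countermodel exists).

Not valid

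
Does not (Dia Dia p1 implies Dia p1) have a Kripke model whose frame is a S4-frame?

Unsatisfiable (every branch closes)

1. not (Dia Dia p1 implies Dia p1), w0
2. Dia Dia p1, w0
3. not Dia p1, w0
4. not p1, w0
5. Dia p1, w1
6. not p1, w1
7. p1, w2
8. not p1, w2
Accessibility: w0Rw0, w0Rw1, w0Rw2, w1Rw1, w1Rw2, w2Rw2
Branch closes: p1 and not p1 both at w2.
(One branch shown.) All branches close.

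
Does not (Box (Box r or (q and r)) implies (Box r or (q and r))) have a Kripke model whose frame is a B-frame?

1. not (Box (Box r or (q and r)) implies (Box r or (q and r))), u
2. Box (Box r or (q and r)), u
3. not (Box r or (q and r)), u
4. not Box r, u
5. not (q and r), u
6. Box r or (q and r), u
7. not q, u
8. Box r, u
9. r, u
10. not r, v
11. Box r or (q and r), v
12. r, v
Accessibility: uRu, uRv, vRu, vRv
Branch closes: r and not r both at v.
All branches of the tableau close; one closing branch shown above.

No, unsatisfiable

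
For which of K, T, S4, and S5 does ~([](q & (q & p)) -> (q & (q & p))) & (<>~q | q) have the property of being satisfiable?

K-tableau for the formula:
1. ~([](q & (q & p)) -> (q & (q & p))) & (<>~q | q), w0
2. ~([](q & (q & p)) -> (q & (q & p))), w0   [&-rule on 1]
3. <>~q | q, w0   [&-rule on 1]
4. [](q & (q & p)), w0   [~->-rule on 2]
5. ~(q & (q & p)), w0   [~->-rule on 2]
6. q, w0   [|-rule on 3 (branches; this branch)]
7. ~(q & p), w0   [~&-rule on 5 (branches; this branch)]
8. ~p, w0   [~&-rule on 7 (branches; this branch)]
Complete open branch: satisfiable in K.
T-tableau for the formula:
1. ~([](q & (q & p)) -> (q & (q & p))) & (<>~q | q), w0
2. ~([](q & (q & p)) -> (q & (q & p))), w0   [&-rule on 1]
3. <>~q | q, w0   [&-rule on 1]
4. [](q & (q & p)), w0   [~->-rule on 2]
5. ~(q & (q & p)), w0   [~->-rule on 2]
6. q & (q & p), w0   [[]-rule on 4 via w0Rw0]
7. q, w0   [&-rule on 6]
8. q & p, w0   [&-rule on 6]
9. p, w0   [&-rule on 8]
10. ~(q & p), w0   [~&-rule on 5 (branches; this branch)]
11. ~p, w0   [~&-rule on 10 (branches; this branch)]
Accessibility: w0Rw0
Branch closes: p and ~p both at w0.
Every branch closes (one shown): unsatisfiable in T, hence also in S4, S5 (every S4/S5-frame is a T-frame).

K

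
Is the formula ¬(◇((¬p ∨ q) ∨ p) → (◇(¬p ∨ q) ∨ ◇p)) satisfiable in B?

No, unsatisfiable

1. ¬(◇((¬p ∨ q) ∨ p) → (◇(¬p ∨ q) ∨ ◇p)), 0
2. ◇((¬p ∨ q) ∨ p), 0   [¬→-rule on 1]
3. ¬(◇(¬p ∨ q) ∨ ◇p), 0   [¬→-rule on 1]
4. ¬◇(¬p ∨ q), 0   [¬∨-rule on 3]
5. ¬◇p, 0   [¬∨-rule on 3]
6. ¬(¬p ∨ q), 0   [¬◇-rule on 4 via 0R0]
7. p, 0   [¬∨-rule on 6]
8. ¬q, 0   [¬∨-rule on 6]
9. ¬p, 0   [¬◇-rule on 5 via 0R0]
Accessibility: 0R0
Branch closes: p and ¬p both at 0.
All branches of the tableau close; one closing branch shown above.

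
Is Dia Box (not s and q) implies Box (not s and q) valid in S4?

Tableau for the negation not (Dia Box (not s and q) implies Box (not s and q)):
1. not (Dia Box (not s and q) implies Box (not s and q)), w0
2. Dia Box (not s and q), w0   [neg-implies-rule on 1]
3. not Box (not s and q), w0   [neg-implies-rule on 1]
4. Box (not s and q), w1   [Dia-rule on 2: fresh world w1, w0Rw1]
5. not s and q, w1   [Box-rule on 4 via w1Rw1]
6. not s, w1   [and-rule on 5]
7. q, w1   [and-rule on 5]
8. not (not s and q), w2   [neg-Box-rule on 3: fresh world w2, w0Rw2]
9. not q, w2   [neg-and-rule on 8 (branches; this branch)]
Accessibility: w0Rw0, w0Rw1, w0Rw2, w1Rw1, w2Rw2
The negation has an open branch (countermodel exists).

No, not valid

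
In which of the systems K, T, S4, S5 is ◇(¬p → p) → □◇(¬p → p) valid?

S5

S5-tableau for the negation ¬(◇(¬p → p) → □◇(¬p → p)):
1. ¬(◇(¬p → p) → □◇(¬p → p)), u
2. ◇(¬p → p), u   [¬→-rule on 1]
3. ¬□◇(¬p → p), u   [¬→-rule on 1]
4. ¬p → p, v   [◇-rule on 2: fresh world v, uRv]
5. p, v   [→-rule on 4 (branches; this branch)]
6. ¬◇(¬p → p), w   [¬□-rule on 3: fresh world w, uRw]
7. ¬(¬p → p), u   [¬◇-rule on 6 via wRu]
8. ¬p, u   [¬→-rule on 7]
9. ¬(¬p → p), v   [¬◇-rule on 6 via wRv]
10. ¬p, v   [¬→-rule on 9]
Accessibility: uRu, uRv, uRw, vRu, vRv, vRw, wRu, wRv, wRw
Branch closes: p and ¬p both at v.
Every branch closes (one shown): valid in S5.
S4-tableau for the negation ¬(◇(¬p → p) → □◇(¬p → p)):
1. ¬(◇(¬p → p) → □◇(¬p → p)), u
2. ◇(¬p → p), u   [¬→-rule on 1]
3. ¬□◇(¬p → p), u   [¬→-rule on 1]
4. ¬p → p, v   [◇-rule on 2: fresh world v, uRv]
5. p, v   [→-rule on 4 (branches; this branch)]
6. ¬◇(¬p → p), w   [¬□-rule on 3: fresh world w, uRw]
7. ¬(¬p → p), w   [¬◇-rule on 6 via wRw]
8. ¬p, w   [¬→-rule on 7]
Accessibility: uRu, uRv, uRw, vRv, wRw
Complete open branch: countermodel on an S4-frame, so not valid in S4, nor in K, T (the same frame is also a K-frame and a T-frame).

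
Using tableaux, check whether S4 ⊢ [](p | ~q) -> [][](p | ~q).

Yes, valid

Tableau for the negation ~([](p | ~q) -> [][](p | ~q)):
1. ~([](p | ~q) -> [][](p | ~q)), 0
2. [](p | ~q), 0   [~->-rule on 1]
3. ~[][](p | ~q), 0   [~->-rule on 1]
4. p | ~q, 0   [[]-rule on 2 via 0R0]
5. ~q, 0   [|-rule on 4 (branches; this branch)]
6. ~[](p | ~q), 1   [~[]-rule on 3: fresh world 1, 0R1]
7. p | ~q, 1   [[]-rule on 2 via 0R1]
8. ~q, 1   [|-rule on 7 (branches; this branch)]
9. ~(p | ~q), 2   [~[]-rule on 6: fresh world 2, 1R2]
10. ~p, 2   [~|-rule on 9]
11. q, 2   [~|-rule on 9]
12. p | ~q, 2   [[]-rule on 2 via 0R2]
13. ~q, 2   [|-rule on 12 (branches; this branch)]
Accessibility: 0R0, 0R1, 0R2, 1R1, 1R2, 2R2
Branch closes: q and ~q both at 2.
All branches of the negation close; one closing branch shown above.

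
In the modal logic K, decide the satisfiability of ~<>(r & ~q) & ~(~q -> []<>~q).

Satisfiable

1. ~<>(r & ~q) & ~(~q -> []<>~q), u
2. ~<>(r & ~q), u   [&-rule on 1]
3. ~(~q -> []<>~q), u   [&-rule on 1]
4. ~q, u   [~->-rule on 3]
5. ~[]<>~q, u   [~->-rule on 3]
6. ~<>~q, v   [~[]-rule on 5: fresh world v, uRv]
7. ~(r & ~q), v   [~<>-rule on 2 via uRv]
8. q, v   [~&-rule on 7 (branches; this branch)]
Accessibility: uRv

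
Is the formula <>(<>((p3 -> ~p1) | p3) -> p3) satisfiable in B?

Yes, satisfiable

1. <>(<>((p3 -> ~p1) | p3) -> p3), w0
2. <>((p3 -> ~p1) | p3) -> p3, w1
3. p3, w1
Accessibility: w0Rw0, w0Rw1, w1Rw0, w1Rw1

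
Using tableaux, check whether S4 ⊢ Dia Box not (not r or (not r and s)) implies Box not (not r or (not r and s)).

Tableau for the negation not (Dia Box not (not r or (not r and s)) implies Box not (not r or (not r and s))):
1. not (Dia Box not (not r or (not r and s)) implies Box not (not r or (not r and s))), w0
2. Dia Box not (not r or (not r and s)), w0
3. not Box not (not r or (not r and s)), w0
4. Box not (not r or (not r and s)), w1
5. not (not r or (not r and s)), w1
6. r, w1
7. not (not r and s), w1
8. not s, w1
9. not r or (not r and s), w2
10. not r and s, w2
11. not r, w2
12. s, w2
Accessibility: w0Rw0, w0Rw1, w0Rw2, w1Rw1, w2Rw2
The negation has an open branch (countermodel exists).

Invalid (countermodel exists)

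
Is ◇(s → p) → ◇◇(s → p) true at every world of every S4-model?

Tableau for the negation ¬(◇(s → p) → ◇◇(s → p)):
1. ¬(◇(s → p) → ◇◇(s → p)), 0
2. ◇(s → p), 0
3. ¬◇◇(s → p), 0
4. ¬◇(s → p), 0
5. ¬(s → p), 0
6. s, 0
7. ¬p, 0
8. s → p, 1
9. ¬◇(s → p), 1
10. ¬(s → p), 1
11. s, 1
12. ¬p, 1
13. p, 1
Accessibility: 0R0, 0R1, 1R1
Branch closes: p and ¬p both at 1.
All branches of the negation close; one closing branch shown above.

Valid in S4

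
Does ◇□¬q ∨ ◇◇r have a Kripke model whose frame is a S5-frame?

Satisfiable

1. ◇□¬q ∨ ◇◇r, w0
2. ◇◇r, w0   [∨-rule on 1 (branches; this branch)]
3. ◇r, w1   [◇-rule on 2: fresh world w1, w0Rw1]
4. r, w2   [◇-rule on 3: fresh world w2, w1Rw2]
Accessibility: w0Rw0, w0Rw1, w0Rw2, w1Rw0, w1Rw1, w1Rw2, w2Rw0, w2Rw1, w2Rw2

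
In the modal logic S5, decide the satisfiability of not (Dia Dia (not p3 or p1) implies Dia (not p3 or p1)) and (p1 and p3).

1. not (Dia Dia (not p3 or p1) implies Dia (not p3 or p1)) and (p1 and p3), w0
2. not (Dia Dia (not p3 or p1) implies Dia (not p3 or p1)), w0   [and-rule on 1]
3. p1 and p3, w0   [and-rule on 1]
4. Dia Dia (not p3 or p1), w0   [neg-implies-rule on 2]
5. not Dia (not p3 or p1), w0   [neg-implies-rule on 2]
6. p1, w0   [and-rule on 3]
7. p3, w0   [and-rule on 3]
8. not (not p3 or p1), w0   [neg-Dia-rule on 5 via w0Rw0]
9. not p1, w0   [neg-or-rule on 8]
Accessibility: w0Rw0
Branch closes: p1 and not p1 both at w0.
(One branch shown.) All branches close.

Unsatisfiable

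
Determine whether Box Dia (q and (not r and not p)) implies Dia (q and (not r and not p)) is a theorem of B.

Tableau for the negation not (Box Dia (q and (not r and not p)) implies Dia (q and (not r and not p))):
1. not (Box Dia (q and (not r and not p)) implies Dia (q and (not r and not p))), 0
2. Box Dia (q and (not r and not p)), 0
3. not Dia (q and (not r and not p)), 0
4. Dia (q and (not r and not p)), 0
5. not (q and (not r and not p)), 0
6. not (not r and not p), 0
7. p, 0
8. q and (not r and not p), 1
9. q, 1
10. not r and not p, 1
11. not r, 1
12. not p, 1
13. Dia (q and (not r and not p)), 1
14. not (q and (not r and not p)), 1
15. not (not r and not p), 1
16. p, 1
Accessibility: 0R0, 0R1, 1R0, 1R1
Branch closes: p and not p both at 1.
All branches of the negation close; one closing branch shown above.

Valid in B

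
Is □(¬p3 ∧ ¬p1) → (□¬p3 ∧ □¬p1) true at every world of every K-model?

Valid in K

Tableau for the negation ¬(□(¬p3 ∧ ¬p1) → (□¬p3 ∧ □¬p1)):
1. ¬(□(¬p3 ∧ ¬p1) → (□¬p3 ∧ □¬p1)), u
2. □(¬p3 ∧ ¬p1), u
3. ¬(□¬p3 ∧ □¬p1), u
4. ¬□¬p1, u
5. p1, v
6. ¬p3 ∧ ¬p1, v
7. ¬p3, v
8. ¬p1, v
Accessibility: uRv
Branch closes: p1 and ¬p1 both at v.
All branches of the negation close; one closing branch shown above.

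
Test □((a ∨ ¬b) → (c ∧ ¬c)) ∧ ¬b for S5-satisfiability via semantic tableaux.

1. □((a ∨ ¬b) → (c ∧ ¬c)) ∧ ¬b, w0
2. □((a ∨ ¬b) → (c ∧ ¬c)), w0
3. ¬b, w0
4. (a ∨ ¬b) → (c ∧ ¬c), w0
5. c ∧ ¬c, w0
6. c, w0
7. ¬c, w0
Accessibility: w0Rw0
Branch closes: c and ¬c both at w0.
Every branch closes; the branch above is one of them.

Unsatisfiable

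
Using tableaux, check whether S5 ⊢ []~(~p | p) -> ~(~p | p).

Valid in S5

Tableau for the negation ~([]~(~p | p) -> ~(~p | p)):
1. ~([]~(~p | p) -> ~(~p | p)), w0
2. []~(~p | p), w0
3. ~p | p, w0
4. ~(~p | p), w0
5. p, w0
6. ~p, w0
Accessibility: w0Rw0
Branch closes: p and ~p both at w0.
Every branch of the negation's tableau closes; the branch above is one of them.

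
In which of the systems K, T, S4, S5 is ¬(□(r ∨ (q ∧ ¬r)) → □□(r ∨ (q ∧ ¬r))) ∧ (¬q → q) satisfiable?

S4-tableau for the formula:
1. ¬(□(r ∨ (q ∧ ¬r)) → □□(r ∨ (q ∧ ¬r))) ∧ (¬q → q), 0
2. ¬(□(r ∨ (q ∧ ¬r)) → □□(r ∨ (q ∧ ¬r))), 0
3. ¬q → q, 0
4. □(r ∨ (q ∧ ¬r)), 0
5. ¬□□(r ∨ (q ∧ ¬r)), 0
6. r ∨ (q ∧ ¬r), 0
7. q, 0
8. q ∧ ¬r, 0
9. ¬r, 0
10. ¬□(r ∨ (q ∧ ¬r)), 1
11. r ∨ (q ∧ ¬r), 1
12. q ∧ ¬r, 1
13. q, 1
14. ¬r, 1
15. ¬(r ∨ (q ∧ ¬r)), 2
16. ¬r, 2
17. ¬(q ∧ ¬r), 2
18. r ∨ (q ∧ ¬r), 2
19. ¬q, 2
20. q ∧ ¬r, 2
21. q, 2
Accessibility: 0R0, 0R1, 0R2, 1R1, 1R2, 2R2
Branch closes: q and ¬q both at 2.
Every branch closes (one shown): unsatisfiable in S4, hence also in S5 (every S5-frame is an S4-frame).
T-tableau for the formula:
1. ¬(□(r ∨ (q ∧ ¬r)) → □□(r ∨ (q ∧ ¬r))) ∧ (¬q → q), 0
2. ¬(□(r ∨ (q ∧ ¬r)) → □□(r ∨ (q ∧ ¬r))), 0
3. ¬q → q, 0
4. □(r ∨ (q ∧ ¬r)), 0
5. ¬□□(r ∨ (q ∧ ¬r)), 0
6. r ∨ (q ∧ ¬r), 0
7. q, 0
8. q ∧ ¬r, 0
9. ¬r, 0
10. ¬□(r ∨ (q ∧ ¬r)), 1
11. r ∨ (q ∧ ¬r), 1
12. q ∧ ¬r, 1
13. q, 1
14. ¬r, 1
15. ¬(r ∨ (q ∧ ¬r)), 2
16. ¬r, 2
17. ¬(q ∧ ¬r), 2
18. ¬q, 2
Accessibility: 0R0, 0R1, 1R1, 1R2, 2R2
Complete open branch: satisfiable in T, hence also in K (this T-model is also a K-model).

K, T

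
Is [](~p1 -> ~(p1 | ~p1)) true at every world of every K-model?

Tableau for the negation ~[](~p1 -> ~(p1 | ~p1)):
1. ~[](~p1 -> ~(p1 | ~p1)), w0
2. ~(~p1 -> ~(p1 | ~p1)), w1   [~[]-rule on 1: fresh world w1, w0Rw1]
3. ~p1, w1   [~->-rule on 2]
4. p1 | ~p1, w1   [~->-rule on 2]
Accessibility: w0Rw1
The negation has an open branch (countermodel exists).

No, not valid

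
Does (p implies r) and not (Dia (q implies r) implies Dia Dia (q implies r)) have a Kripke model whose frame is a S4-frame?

1. (p implies r) and not (Dia (q implies r) implies Dia Dia (q implies r)), u
2. p implies r, u
3. not (Dia (q implies r) implies Dia Dia (q implies r)), u
4. Dia (q implies r), u
5. not Dia Dia (q implies r), u
6. not Dia (q implies r), u
7. not (q implies r), u
8. q, u
9. not r, u
10. not p, u
11. q implies r, v
12. not Dia (q implies r), v
13. not (q implies r), v
14. q, v
15. not r, v
16. r, v
Accessibility: uRu, uRv, vRv
Branch closes: r and not r both at v.
Every branch closes; the branch above is one of them.

No, unsatisfiable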